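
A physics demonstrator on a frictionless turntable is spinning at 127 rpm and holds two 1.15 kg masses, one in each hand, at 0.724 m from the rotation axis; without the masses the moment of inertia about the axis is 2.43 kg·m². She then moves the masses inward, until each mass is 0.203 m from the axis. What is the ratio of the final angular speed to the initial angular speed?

ω₂/ω₁ ≈ 1.44

With no external torque about the axis, L is conserved: I₁ω₁ = I₂ω₂.
I₁ = 2.43 + 2(1.15)(0.724)² = 3.636 kg·m²; I₂ = 2.43 + 2(1.15)(0.203)² = 2.525 kg·m².
ω₂/ω₁ = I₁/I₂ = 3.636 / 2.525 = 1.440.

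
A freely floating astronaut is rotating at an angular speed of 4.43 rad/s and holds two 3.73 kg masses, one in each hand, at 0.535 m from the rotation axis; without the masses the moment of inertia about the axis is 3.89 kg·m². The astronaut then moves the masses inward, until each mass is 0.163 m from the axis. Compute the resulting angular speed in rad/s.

ω₂ ≈ 6.53 rad/s

With no external torque about the axis, L is conserved: I₁ω₁ = I₂ω₂.
I₁ = 3.89 + 2(3.73)(0.535)² = 6.025 kg·m²; I₂ = 3.89 + 2(3.73)(0.163)² = 4.088 kg·m².
ω₂ = I₁ω₁ / I₂ = (6.025)(4.43 rad/s) / (4.088) = 6.529 rad/s.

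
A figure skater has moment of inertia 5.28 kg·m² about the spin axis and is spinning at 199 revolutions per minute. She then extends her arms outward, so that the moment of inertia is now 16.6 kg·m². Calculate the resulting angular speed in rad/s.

Angular momentum about the spin axis is conserved since the torque about it is zero.
ω₂ = I₁ω₁ / I₂ = (5.280)(199 rpm) / (16.60) = 63.30 rpm = 6.628 rad/s.

ω₂ ≈ 6.63 rad/s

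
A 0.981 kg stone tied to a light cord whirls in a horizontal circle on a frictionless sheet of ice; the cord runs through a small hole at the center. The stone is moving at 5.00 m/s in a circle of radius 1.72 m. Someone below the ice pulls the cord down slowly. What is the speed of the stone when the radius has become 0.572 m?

The only horizontal force on the mass is along the cord (radial), so it exerts no torque about the hole and angular momentum m v r is conserved.
v₂ = v₁ r₁ / r₂ = (5.00)(1.72) / (0.572) = 15.03 m/s.

v₂ ≈ 15.0 m/s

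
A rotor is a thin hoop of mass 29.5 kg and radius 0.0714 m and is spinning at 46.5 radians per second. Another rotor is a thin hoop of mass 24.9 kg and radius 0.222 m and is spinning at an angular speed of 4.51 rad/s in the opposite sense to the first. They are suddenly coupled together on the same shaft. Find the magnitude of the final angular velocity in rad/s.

The coupling torques are internal; angular momentum about the shared axis is conserved.
Moments of inertia: I_A = (29.5)(0.0714)² = 0.1504 kg·m²; I_B = (24.9)(0.222)² = 1.227 kg·m².
Taking A's sense as positive: L = (0.1504)(46.5) − (1.227)(4.51) = 1.459 kg·m²·rad/s.
Combined I = 0.1504 + 1.227 = 1.378 kg·m².
ω_f = L / I = 1.459 / 1.378 = 1.059 rad/s.

|ω_f| ≈ 1.06 rad/s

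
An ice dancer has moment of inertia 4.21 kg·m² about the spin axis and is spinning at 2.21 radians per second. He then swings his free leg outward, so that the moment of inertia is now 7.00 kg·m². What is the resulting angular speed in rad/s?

ω₂ ≈ 1.33 rad/s

Angular momentum about the spin axis is conserved since the torque about it is zero.
ω₂ = I₁ω₁ / I₂ = (4.210)(2.21 rad/s) / (7.000) = 1.329 rad/s.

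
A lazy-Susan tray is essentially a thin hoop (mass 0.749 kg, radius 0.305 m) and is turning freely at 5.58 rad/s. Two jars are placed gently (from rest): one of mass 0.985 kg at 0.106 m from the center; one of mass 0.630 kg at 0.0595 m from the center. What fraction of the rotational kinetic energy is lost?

No external torque acts about the center; L_before = L_after.
I_p = (0.749)(0.305)² = 0.06968 kg·m².
Added inertia Σmr² = (0.985)(0.106)² + (0.630)(0.0595)² = 0.01330 kg·m²; I_f = 0.06968 + 0.01330 = 0.08297 kg·m².
ω_f = I_p ω_i / I_f = (0.06968)(5.58) / 0.08297 = 4.686 rad/s.
KE_i = ½(0.06968)(5.580 rad/s)² = 1.085 J; KE_f = ½(0.08297)(4.686)² = 0.9109 J.
Fraction lost = 0.1603.

fraction ≈ 0.160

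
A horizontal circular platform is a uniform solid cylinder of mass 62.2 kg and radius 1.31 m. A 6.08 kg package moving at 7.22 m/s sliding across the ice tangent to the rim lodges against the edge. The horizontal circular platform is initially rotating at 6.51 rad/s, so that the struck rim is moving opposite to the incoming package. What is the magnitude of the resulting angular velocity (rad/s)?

About the central axle the impulsive forces during the collision are internal, so angular momentum about that axis is conserved.
I_p = ½(62.2)(1.31)² = 53.37 kg·m². Taking the sense of the package's angular momentum as positive, L_{package} = m v R = (6.08)(7.22)(1.31) = 57.51 kg·m²/s.
L_i = −I_p ω_p + m v R = −(53.37)(6.51) + 57.51 = -289.9 kg·m²/s.
After sticking, I_f = I_p + m R² = 53.37 + (6.08)(1.31)² = 63.80 kg·m².
ω_f = L_i / I_f = -289.9 / 63.80 = -4.544 rad/s.

|ω_f| ≈ 4.54 rad/s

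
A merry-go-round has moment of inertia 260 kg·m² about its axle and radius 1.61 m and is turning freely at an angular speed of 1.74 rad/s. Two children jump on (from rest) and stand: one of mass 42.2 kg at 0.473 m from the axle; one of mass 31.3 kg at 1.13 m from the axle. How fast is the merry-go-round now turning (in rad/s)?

The added mass arrives with no angular momentum about the axle, and any external torque about the axle is negligible, so the system's angular momentum is conserved.
Added inertia Σmr² = (42.2)(0.473)² + (31.3)(1.13)² = 49.41 kg·m²; I_f = 260.0 + 49.41 = 309.4 kg·m².
ω_f = I_p ω_i / I_f = (260.0)(1.74) / 309.4 = 1.462 rad/s.

ω_f ≈ 1.46 rad/s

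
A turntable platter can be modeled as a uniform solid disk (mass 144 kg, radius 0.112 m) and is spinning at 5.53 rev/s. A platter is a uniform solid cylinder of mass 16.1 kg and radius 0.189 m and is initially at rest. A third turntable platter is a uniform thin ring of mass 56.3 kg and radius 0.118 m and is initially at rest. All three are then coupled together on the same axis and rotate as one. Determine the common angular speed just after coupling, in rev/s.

The coupling torques are internal; angular momentum about the shared axis is conserved.
Moments of inertia: I_A = ½(144)(0.112)² = 0.9032 kg·m²; I_B = ½(16.1)(0.189)² = 0.2876 kg·m²; I_C = (56.3)(0.118)² = 0.7839 kg·m².
Taking A's sense as positive: L = (0.9032)(5.53) = 4.995 kg·m²·rev/s.
Combined I = 0.9032 + 0.2876 + 0.7839 = 1.975 kg·m².
ω_f = L / I = 4.995 / 1.975 = 2.529 rev/s.

|ω_f| ≈ 2.53 rev/s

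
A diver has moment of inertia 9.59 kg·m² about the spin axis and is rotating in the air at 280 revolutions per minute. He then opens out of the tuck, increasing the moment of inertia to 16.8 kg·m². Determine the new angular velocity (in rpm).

ω₂ ≈ 160 rpm

No external torque acts about the spin axis, so angular momentum is conserved.
ω₂ = I₁ω₁ / I₂ = (9.590)(280 rpm) / (16.80) = 159.8 rpm.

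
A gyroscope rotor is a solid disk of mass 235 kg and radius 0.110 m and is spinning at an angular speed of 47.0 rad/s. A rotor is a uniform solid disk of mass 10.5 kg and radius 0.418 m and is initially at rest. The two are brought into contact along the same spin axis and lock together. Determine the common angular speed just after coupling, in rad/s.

The coupling torques are internal; angular momentum about the shared axis is conserved.
Moments of inertia: I_A = ½(235)(0.110)² = 1.422 kg·m²; I_B = ½(10.5)(0.418)² = 0.9173 kg·m².
Taking A's sense as positive: L = (1.422)(47.0) = 66.82 kg·m²·rad/s.
Combined I = 1.422 + 0.9173 = 2.339 kg·m².
ω_f = L / I = 66.82 / 2.339 = 28.57 rad/s.

|ω_f| ≈ 28.6 rad/s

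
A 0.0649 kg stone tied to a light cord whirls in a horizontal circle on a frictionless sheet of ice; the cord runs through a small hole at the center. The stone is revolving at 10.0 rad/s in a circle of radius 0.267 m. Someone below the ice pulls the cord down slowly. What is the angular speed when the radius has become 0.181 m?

The constraining force is radial, so m r² ω about the center is conserved.
ω₂ = ω₁ (r₁/r₂)² = (10.0)(0.267/0.181)² = 21.76 rad/s.

ω₂ ≈ 21.8 rad/s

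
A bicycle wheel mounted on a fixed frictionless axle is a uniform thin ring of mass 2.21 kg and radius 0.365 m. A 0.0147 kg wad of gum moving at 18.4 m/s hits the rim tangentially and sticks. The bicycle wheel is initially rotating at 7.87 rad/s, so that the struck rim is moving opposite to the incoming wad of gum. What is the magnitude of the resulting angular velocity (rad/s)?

|ω_f| ≈ 7.48 rad/s

The axle reaction passes through the axle and exerts no torque about it; angular momentum about the axle is conserved through the impact.
I_p = (2.21)(0.365)² = 0.2944 kg·m². Taking the sense of the wad of gum's angular momentum as positive, L_{wad} = m v R = (0.0147)(18.4)(0.365) = 0.09873 kg·m²/s.
L_i = −I_p ω_p + m v R = −(0.2944)(7.87) + 0.09873 = -2.218 kg·m²/s.
After sticking, I_f = I_p + m R² = 0.2944 + (0.0147)(0.365)² = 0.2964 kg·m².
ω_f = L_i / I_f = -2.218 / 0.2964 = -7.485 rad/s.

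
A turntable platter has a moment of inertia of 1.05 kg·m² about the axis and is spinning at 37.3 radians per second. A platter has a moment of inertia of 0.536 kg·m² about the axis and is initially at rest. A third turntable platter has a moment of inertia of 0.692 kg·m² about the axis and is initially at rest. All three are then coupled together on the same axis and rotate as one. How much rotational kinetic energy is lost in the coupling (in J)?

The coupling torques are internal; angular momentum about the shared axis is conserved.
Taking A's sense as positive: L = (1.050)(37.3) = 39.16 kg·m²·rad/s.
Combined I = 1.050 + 0.5360 + 0.6920 = 2.278 kg·m².
ω_f = L / I = 39.16 / 2.278 = 17.19 rad/s.
KE_i = ½ΣIω² = 730.4 J; KE_f = ½(2.278)(17.19)² = 336.7 J.

ΔKE lost ≈ 394 J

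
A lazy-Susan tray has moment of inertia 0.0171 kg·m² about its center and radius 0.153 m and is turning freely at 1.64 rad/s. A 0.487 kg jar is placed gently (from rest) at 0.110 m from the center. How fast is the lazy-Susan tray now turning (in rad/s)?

No external torque acts about the center; L_before = L_after.
Added inertia Σmr² = (0.487)(0.110)² = 0.005893 kg·m²; I_f = 0.01710 + 0.005893 = 0.02299 kg·m².
ω_f = I_p ω_i / I_f = (0.01710)(1.64) / 0.02299 = 1.220 rad/s.

ω_f ≈ 1.22 rad/s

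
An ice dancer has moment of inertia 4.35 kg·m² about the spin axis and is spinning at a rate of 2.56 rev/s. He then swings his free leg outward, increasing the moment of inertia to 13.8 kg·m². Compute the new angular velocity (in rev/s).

ω₂ ≈ 0.807 rev/s

With no external torque about the axis, L is conserved: I₁ω₁ = I₂ω₂.
ω₂ = I₁ω₁ / I₂ = (4.350)(2.56 rev/s) / (13.80) = 0.8070 rev/s.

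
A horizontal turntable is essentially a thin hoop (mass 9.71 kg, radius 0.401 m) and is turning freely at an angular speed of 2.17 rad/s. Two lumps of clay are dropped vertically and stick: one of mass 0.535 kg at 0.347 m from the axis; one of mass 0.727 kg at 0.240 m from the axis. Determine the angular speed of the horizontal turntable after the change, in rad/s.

ω_f ≈ 2.03 rad/s

No external torque acts about the axis; L_before = L_after.
I_p = (9.71)(0.401)² = 1.561 kg·m².
Added inertia Σmr² = (0.535)(0.347)² + (0.727)(0.240)² = 0.1063 kg·m²; I_f = 1.561 + 0.1063 = 1.668 kg·m².
ω_f = I_p ω_i / I_f = (1.561)(2.17) / 1.668 = 2.032 rad/s.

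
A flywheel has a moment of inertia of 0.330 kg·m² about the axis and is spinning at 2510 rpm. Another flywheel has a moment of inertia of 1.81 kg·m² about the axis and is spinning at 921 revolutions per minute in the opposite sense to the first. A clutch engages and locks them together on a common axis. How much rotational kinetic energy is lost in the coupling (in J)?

No external torque acts about the common axis, so total angular momentum is conserved.
Taking A's sense as positive: L = (0.3300)(2510) − (1.810)(921) = -838.7 kg·m²·rpm.
Combined I = 0.3300 + 1.810 = 2.140 kg·m².
ω_f = L / I = -838.7 / 2.140 = -391.9 rpm.
KE_i = ½ΣIω² = 19820 J; KE_f = ½(2.140)(41.04)² = 1802 J.

ΔKE lost ≈ 18000 J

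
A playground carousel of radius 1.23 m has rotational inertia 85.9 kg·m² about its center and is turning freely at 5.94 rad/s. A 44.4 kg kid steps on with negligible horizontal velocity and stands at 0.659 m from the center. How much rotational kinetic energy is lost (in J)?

No external torque acts about the center; L_before = L_after.
Added inertia Σmr² = (44.4)(0.659)² = 19.28 kg·m²; I_f = 85.90 + 19.28 = 105.2 kg·m².
ω_f = I_p ω_i / I_f = (85.90)(5.94) / 105.2 = 4.851 rad/s.
KE_i = ½(85.90)(5.940 rad/s)² = 1515 J; KE_f = ½(105.2)(4.851)² = 1238 J.

energy lost ≈ 278 J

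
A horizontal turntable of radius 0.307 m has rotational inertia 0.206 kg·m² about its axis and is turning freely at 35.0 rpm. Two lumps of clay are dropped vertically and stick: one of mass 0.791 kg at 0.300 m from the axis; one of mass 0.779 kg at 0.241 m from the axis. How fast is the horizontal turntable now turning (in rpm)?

No external torque acts about the axis; L_before = L_after.
Added inertia Σmr² = (0.791)(0.300)² + (0.779)(0.241)² = 0.1164 kg·m²; I_f = 0.2060 + 0.1164 = 0.3224 kg·m².
ω_f = I_p ω_i / I_f = (0.2060)(35.0) / 0.3224 = 22.36 rpm.

ω_f ≈ 22.4 rpm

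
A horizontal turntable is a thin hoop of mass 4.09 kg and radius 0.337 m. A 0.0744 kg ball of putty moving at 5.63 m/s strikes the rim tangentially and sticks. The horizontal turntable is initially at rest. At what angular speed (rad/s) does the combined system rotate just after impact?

The axle reaction passes through the axle and exerts no torque about it; angular momentum about the axle is conserved through the impact.
I_p = (4.09)(0.337)² = 0.4645 kg·m². Taking the sense of the ball of putty's angular momentum as positive, L_{ball} = m v R = (0.0744)(5.63)(0.337) = 0.1412 kg·m²/s.
L_i = 0 + 0.1412 = 0.1412 kg·m²/s.
After sticking, I_f = I_p + m R² = 0.4645 + (0.0744)(0.337)² = 0.4729 kg·m².
ω_f = L_i / I_f = 0.1412 / 0.4729 = 0.2985 rad/s.

|ω_f| ≈ 0.298 rad/s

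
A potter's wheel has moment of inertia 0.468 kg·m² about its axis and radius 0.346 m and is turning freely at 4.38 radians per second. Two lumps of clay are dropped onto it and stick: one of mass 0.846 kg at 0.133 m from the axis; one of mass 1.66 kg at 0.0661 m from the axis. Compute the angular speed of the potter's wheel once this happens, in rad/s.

ω_f ≈ 4.18 rad/s

The added mass arrives with no angular momentum about the axis, and any external torque about the axis is negligible, so the system's angular momentum is conserved.
Added inertia Σmr² = (0.846)(0.133)² + (1.66)(0.0661)² = 0.02222 kg·m²; I_f = 0.4680 + 0.02222 = 0.4902 kg·m².
ω_f = I_p ω_i / I_f = (0.4680)(4.38) / 0.4902 = 4.181 rad/s.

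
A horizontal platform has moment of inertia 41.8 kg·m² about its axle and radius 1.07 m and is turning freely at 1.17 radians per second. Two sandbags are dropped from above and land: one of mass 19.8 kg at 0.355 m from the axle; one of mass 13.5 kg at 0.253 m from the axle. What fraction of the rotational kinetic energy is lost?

The added mass arrives with no angular momentum about the axle, and any external torque about the axle is negligible, so the system's angular momentum is conserved.
Added inertia Σmr² = (19.8)(0.355)² + (13.5)(0.253)² = 3.359 kg·m²; I_f = 41.80 + 3.359 = 45.16 kg·m².
ω_f = I_p ω_i / I_f = (41.80)(1.17) / 45.16 = 1.083 rad/s.
KE_i = ½(41.80)(1.170 rad/s)² = 28.61 J; KE_f = ½(45.16)(1.083)² = 26.48 J.
Fraction lost = 0.07439.

fraction ≈ 0.0744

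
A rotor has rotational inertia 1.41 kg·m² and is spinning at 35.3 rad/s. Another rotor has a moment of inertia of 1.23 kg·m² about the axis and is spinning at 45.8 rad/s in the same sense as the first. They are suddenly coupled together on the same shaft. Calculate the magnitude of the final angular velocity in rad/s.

|ω_f| ≈ 40.2 rad/s

No external torque acts about the common axis, so total angular momentum is conserved.
Taking A's sense as positive: L = (1.410)(35.3) + (1.230)(45.8) = 106.1 kg·m²·rad/s.
Combined I = 1.410 + 1.230 = 2.640 kg·m².
ω_f = L / I = 106.1 / 2.640 = 40.19 rad/s.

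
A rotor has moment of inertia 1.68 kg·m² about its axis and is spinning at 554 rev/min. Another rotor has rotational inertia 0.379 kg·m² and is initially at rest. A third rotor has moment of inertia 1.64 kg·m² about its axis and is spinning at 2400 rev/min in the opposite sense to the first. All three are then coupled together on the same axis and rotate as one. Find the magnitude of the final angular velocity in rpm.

|ω_f| ≈ 812 rpm

The coupling torques are internal; angular momentum about the shared axis is conserved.
Taking A's sense as positive: L = (1.680)(554) − (1.640)(2400) = -3005 kg·m²·rpm.
Combined I = 1.680 + 0.3790 + 1.640 = 3.699 kg·m².
ω_f = L / I = -3005 / 3.699 = -812.5 rpm.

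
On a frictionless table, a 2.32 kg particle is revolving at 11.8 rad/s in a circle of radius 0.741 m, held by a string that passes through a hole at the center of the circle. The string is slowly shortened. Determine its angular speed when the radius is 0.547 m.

The constraining force is radial, so m r² ω about the center is conserved.
ω₂ = ω₁ (r₁/r₂)² = (11.8)(0.741/0.547)² = 21.65 rad/s.

ω₂ ≈ 21.7 rad/s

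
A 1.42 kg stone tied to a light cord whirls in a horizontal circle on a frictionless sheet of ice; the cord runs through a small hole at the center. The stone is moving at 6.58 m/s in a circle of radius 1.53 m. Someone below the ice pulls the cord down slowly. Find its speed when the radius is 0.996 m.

The only horizontal force on the mass is along the cord (radial), so it exerts no torque about the hole and angular momentum m v r is conserved.
v₂ = v₁ r₁ / r₂ = (6.58)(1.53) / (0.996) = 10.11 m/s.

v₂ ≈ 10.1 m/s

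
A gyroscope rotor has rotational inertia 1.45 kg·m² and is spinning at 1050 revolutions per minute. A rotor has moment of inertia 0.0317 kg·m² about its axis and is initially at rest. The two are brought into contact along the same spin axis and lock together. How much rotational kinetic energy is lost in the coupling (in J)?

ΔKE lost ≈ 188 J

No external torque acts about the common axis, so total angular momentum is conserved.
Taking A's sense as positive: L = (1.450)(1050) = 1522 kg·m²·rpm.
Combined I = 1.450 + 0.03170 = 1.482 kg·m².
ω_f = L / I = 1522 / 1.482 = 1028 rpm.
KE_i = ½ΣIω² = 8765 J; KE_f = ½(1.482)(107.6)² = 8578 J.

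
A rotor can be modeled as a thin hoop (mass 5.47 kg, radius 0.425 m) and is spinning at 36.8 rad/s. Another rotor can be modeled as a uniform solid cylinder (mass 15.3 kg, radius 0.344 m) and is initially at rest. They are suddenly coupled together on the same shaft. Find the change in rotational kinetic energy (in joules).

ΔKE ≈ -320 J

No external torque acts about the common axis, so total angular momentum is conserved.
Moments of inertia: I_A = (5.47)(0.425)² = 0.9880 kg·m²; I_B = ½(15.3)(0.344)² = 0.9053 kg·m².
Taking A's sense as positive: L = (0.9880)(36.8) = 36.36 kg·m²·rad/s.
Combined I = 0.9880 + 0.9053 = 1.893 kg·m².
ω_f = L / I = 36.36 / 1.893 = 19.20 rad/s.
KE_i = ½ΣIω² = 669.0 J; KE_f = ½(1.893)(19.20)² = 349.1 J.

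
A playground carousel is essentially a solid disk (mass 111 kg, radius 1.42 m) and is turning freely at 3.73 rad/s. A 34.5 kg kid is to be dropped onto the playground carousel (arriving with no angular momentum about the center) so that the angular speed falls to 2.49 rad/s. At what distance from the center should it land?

The added mass arrives with no angular momentum about the center, and any external torque about the center is negligible, so the system's angular momentum is conserved.
I_p = ½(111)(1.42)² = 111.9 kg·m².
I_p ω_i = (I_p + m r²) ω_f ⇒ m r² = I_p(ω_i/ω_f − 1) = 111.9(3.73/2.49 − 1) = 55.73 kg·m².
r = √(55.73/34.5) = 1.271 m.

r ≈ 1.27 m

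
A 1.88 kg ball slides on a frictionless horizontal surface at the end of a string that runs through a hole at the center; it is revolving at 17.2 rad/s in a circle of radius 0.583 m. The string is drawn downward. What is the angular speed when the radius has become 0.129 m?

The constraining force is radial, so m r² ω about the center is conserved.
ω₂ = ω₁ (r₁/r₂)² = (17.2)(0.583/0.129)² = 351.3 rad/s.

ω₂ ≈ 351 rad/s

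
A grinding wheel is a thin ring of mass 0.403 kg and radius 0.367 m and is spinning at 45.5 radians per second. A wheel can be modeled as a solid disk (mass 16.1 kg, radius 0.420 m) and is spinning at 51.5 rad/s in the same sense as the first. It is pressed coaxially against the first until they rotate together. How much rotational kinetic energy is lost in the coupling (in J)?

ΔKE lost ≈ 0.941 J

The coupling torques are internal; angular momentum about the shared axis is conserved.
Moments of inertia: I_A = (0.403)(0.367)² = 0.05428 kg·m²; I_B = ½(16.1)(0.420)² = 1.420 kg·m².
Taking A's sense as positive: L = (0.05428)(45.5) + (1.420)(51.5) = 75.60 kg·m²·rad/s.
Combined I = 0.05428 + 1.420 = 1.474 kg·m².
ω_f = L / I = 75.60 / 1.474 = 51.28 rad/s.
KE_i = ½ΣIω² = 1939 J; KE_f = ½(1.474)(51.28)² = 1938 J.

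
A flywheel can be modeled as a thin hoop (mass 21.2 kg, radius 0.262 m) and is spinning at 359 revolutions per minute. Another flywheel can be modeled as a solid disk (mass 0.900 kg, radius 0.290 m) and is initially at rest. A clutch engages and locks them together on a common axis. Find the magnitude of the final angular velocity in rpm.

The coupling torques are internal; angular momentum about the shared axis is conserved.
Moments of inertia: I_A = (21.2)(0.262)² = 1.455 kg·m²; I_B = ½(0.900)(0.290)² = 0.03784 kg·m².
Taking A's sense as positive: L = (1.455)(359) = 522.4 kg·m²·rpm.
Combined I = 1.455 + 0.03784 = 1.493 kg·m².
ω_f = L / I = 522.4 / 1.493 = 349.9 rpm.

|ω_f| ≈ 350 rpm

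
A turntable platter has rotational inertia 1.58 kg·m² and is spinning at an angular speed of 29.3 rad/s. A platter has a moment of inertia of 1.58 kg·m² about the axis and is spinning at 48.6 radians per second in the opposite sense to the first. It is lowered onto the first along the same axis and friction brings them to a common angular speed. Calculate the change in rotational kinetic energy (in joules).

ΔKE ≈ -2400 J

No external torque acts about the common axis, so total angular momentum is conserved.
Taking A's sense as positive: L = (1.580)(29.3) − (1.580)(48.6) = -30.49 kg·m²·rad/s.
Combined I = 1.580 + 1.580 = 3.160 kg·m².
ω_f = L / I = -30.49 / 3.160 = -9.650 rad/s.
KE_i = ½ΣIω² = 2544 J; KE_f = ½(3.160)(9.650)² = 147.1 J.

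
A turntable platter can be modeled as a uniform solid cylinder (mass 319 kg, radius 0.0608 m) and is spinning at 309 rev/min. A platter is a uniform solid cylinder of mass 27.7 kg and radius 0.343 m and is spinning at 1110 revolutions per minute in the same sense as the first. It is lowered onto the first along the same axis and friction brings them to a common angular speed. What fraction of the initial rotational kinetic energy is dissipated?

No external torque acts about the common axis, so total angular momentum is conserved.
Moments of inertia: I_A = ½(319)(0.0608)² = 0.5896 kg·m²; I_B = ½(27.7)(0.343)² = 1.629 kg·m².
Taking A's sense as positive: L = (0.5896)(309) + (1.629)(1110) = 1991 kg·m²·rpm.
Combined I = 0.5896 + 1.629 = 2.219 kg·m².
ω_f = L / I = 1991 / 2.219 = 897.2 rpm.
KE_i = ½ΣIω² = 11320 J; KE_f = ½(2.219)(93.95)² = 9794 J.
Fraction dissipated = (KE_i − KE_f)/KE_i = 0.1346.

fraction ≈ 0.135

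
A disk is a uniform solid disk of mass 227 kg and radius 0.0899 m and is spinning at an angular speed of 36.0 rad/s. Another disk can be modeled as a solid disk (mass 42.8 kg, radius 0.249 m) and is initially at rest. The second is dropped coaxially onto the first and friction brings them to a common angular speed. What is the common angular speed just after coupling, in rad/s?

|ω_f| ≈ 14.7 rad/s

No external torque acts about the common axis, so total angular momentum is conserved.
Moments of inertia: I_A = ½(227)(0.0899)² = 0.9173 kg·m²; I_B = ½(42.8)(0.249)² = 1.327 kg·m².
Taking A's sense as positive: L = (0.9173)(36.0) = 33.02 kg·m²·rad/s.
Combined I = 0.9173 + 1.327 = 2.244 kg·m².
ω_f = L / I = 33.02 / 2.244 = 14.72 rad/s.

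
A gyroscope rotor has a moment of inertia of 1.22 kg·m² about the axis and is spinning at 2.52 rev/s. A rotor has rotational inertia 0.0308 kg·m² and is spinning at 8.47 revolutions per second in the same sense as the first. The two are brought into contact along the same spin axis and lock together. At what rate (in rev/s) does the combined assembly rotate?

No external torque acts about the common axis, so total angular momentum is conserved.
Taking A's sense as positive: L = (1.220)(2.52) + (0.03080)(8.47) = 3.335 kg·m²·rev/s.
Combined I = 1.220 + 0.03080 = 1.251 kg·m².
ω_f = L / I = 3.335 / 1.251 = 2.667 rev/s.

|ω_f| ≈ 2.67 rev/s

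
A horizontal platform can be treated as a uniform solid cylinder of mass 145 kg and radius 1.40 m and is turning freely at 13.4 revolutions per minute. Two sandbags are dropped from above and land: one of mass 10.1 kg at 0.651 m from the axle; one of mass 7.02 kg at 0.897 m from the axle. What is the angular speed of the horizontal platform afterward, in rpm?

ω_f ≈ 12.5 rpm

The added mass arrives with no angular momentum about the axle, and any external torque about the axle is negligible, so the system's angular momentum is conserved.
I_p = ½(145)(1.40)² = 142.1 kg·m².
Added inertia Σmr² = (10.1)(0.651)² + (7.02)(0.897)² = 9.929 kg·m²; I_f = 142.1 + 9.929 = 152.0 kg·m².
ω_f = I_p ω_i / I_f = (142.1)(13.4) / 152.0 = 12.52 rpm.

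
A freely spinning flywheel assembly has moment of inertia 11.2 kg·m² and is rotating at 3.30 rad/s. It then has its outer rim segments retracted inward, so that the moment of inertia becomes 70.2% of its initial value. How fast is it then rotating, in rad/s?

ω₂ ≈ 4.70 rad/s

With no external torque about the axis, L is conserved: I₁ω₁ = I₂ω₂.
I₂ = 0.702 × 11.2 = 7.862 kg·m².
ω₂ = I₁ω₁ / I₂ = (11.20)(3.30 rad/s) / (7.862) = 4.701 rad/s.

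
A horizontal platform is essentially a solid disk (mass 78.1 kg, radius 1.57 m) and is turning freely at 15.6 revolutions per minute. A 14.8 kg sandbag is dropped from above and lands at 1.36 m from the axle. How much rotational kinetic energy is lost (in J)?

energy lost ≈ 28.4 J

The added mass arrives with no angular momentum about the axle, and any external torque about the axle is negligible, so the system's angular momentum is conserved.
I_p = ½(78.1)(1.57)² = 96.25 kg·m².
Added inertia Σmr² = (14.8)(1.36)² = 27.37 kg·m²; I_f = 96.25 + 27.37 = 123.6 kg·m².
ω_f = I_p ω_i / I_f = (96.25)(15.6) / 123.6 = 12.15 rpm.
KE_i = ½(96.25)(1.634 rad/s)² = 128.4 J; KE_f = ½(123.6)(1.272)² = 100.0 J.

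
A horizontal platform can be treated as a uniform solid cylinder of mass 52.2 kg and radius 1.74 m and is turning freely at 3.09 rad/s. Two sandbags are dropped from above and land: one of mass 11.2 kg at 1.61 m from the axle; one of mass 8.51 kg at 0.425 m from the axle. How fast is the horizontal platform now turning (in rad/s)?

ω_f ≈ 2.23 rad/s

The added mass arrives with no angular momentum about the axle, and any external torque about the axle is negligible, so the system's angular momentum is conserved.
I_p = ½(52.2)(1.74)² = 79.02 kg·m².
Added inertia Σmr² = (11.2)(1.61)² + (8.51)(0.425)² = 30.57 kg·m²; I_f = 79.02 + 30.57 = 109.6 kg·m².
ω_f = I_p ω_i / I_f = (79.02)(3.09) / 109.6 = 2.228 rad/s.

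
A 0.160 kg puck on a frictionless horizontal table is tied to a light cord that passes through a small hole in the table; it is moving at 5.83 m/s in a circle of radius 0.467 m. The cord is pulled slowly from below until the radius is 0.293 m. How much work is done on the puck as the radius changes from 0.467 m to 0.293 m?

The only horizontal force on the mass is along the cord (radial), so it exerts no torque about the hole and angular momentum m v r is conserved.
v₂ = v₁ r₁ / r₂ = (5.83)(0.467) / (0.293) = 9.292 m/s.
W = ΔKE = ½m(v₂² − v₁²) = 4.188 J.

W ≈ 4.19 J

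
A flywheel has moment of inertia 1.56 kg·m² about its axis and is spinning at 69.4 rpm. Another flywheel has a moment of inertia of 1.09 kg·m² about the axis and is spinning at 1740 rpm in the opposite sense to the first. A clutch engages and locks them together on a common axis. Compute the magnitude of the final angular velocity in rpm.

No external torque acts about the common axis, so total angular momentum is conserved.
Taking A's sense as positive: L = (1.560)(69.4) − (1.090)(1740) = -1788 kg·m²·rpm.
Combined I = 1.560 + 1.090 = 2.650 kg·m².
ω_f = L / I = -1788 / 2.650 = -674.8 rpm.

|ω_f| ≈ 675 rpm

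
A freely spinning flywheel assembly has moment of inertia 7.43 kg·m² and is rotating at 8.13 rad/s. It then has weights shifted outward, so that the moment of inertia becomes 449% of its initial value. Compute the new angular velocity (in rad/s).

ω₂ ≈ 1.81 rad/s

No external torque acts about the spin axis, so angular momentum is conserved.
I₂ = 4.49 × 7.43 = 33.36 kg·m².
ω₂ = I₁ω₁ / I₂ = (7.430)(8.13 rad/s) / (33.36) = 1.811 rad/s.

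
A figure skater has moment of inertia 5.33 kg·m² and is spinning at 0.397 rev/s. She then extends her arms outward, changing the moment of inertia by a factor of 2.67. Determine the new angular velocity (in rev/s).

ω₂ ≈ 0.149 rev/s

No external torque acts about the spin axis, so angular momentum is conserved.
I₂ = 2.67 × 5.33 = 14.23 kg·m².
ω₂ = I₁ω₁ / I₂ = (5.330)(0.397 rev/s) / (14.23) = 0.1487 rev/s.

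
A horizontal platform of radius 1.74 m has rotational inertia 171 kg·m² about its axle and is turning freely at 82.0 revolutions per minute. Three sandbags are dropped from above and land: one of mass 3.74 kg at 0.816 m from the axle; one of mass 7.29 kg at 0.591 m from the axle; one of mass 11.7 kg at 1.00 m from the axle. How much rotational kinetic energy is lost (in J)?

energy lost ≈ 562 J

The added mass arrives with no angular momentum about the axle, and any external torque about the axle is negligible, so the system's angular momentum is conserved.
Added inertia Σmr² = (3.74)(0.816)² + (7.29)(0.591)² + (11.7)(1.00)² = 16.74 kg·m²; I_f = 171.0 + 16.74 = 187.7 kg·m².
ω_f = I_p ω_i / I_f = (171.0)(82.0) / 187.7 = 74.69 rpm.
KE_i = ½(171.0)(8.587 rad/s)² = 6305 J; KE_f = ½(187.7)(7.821)² = 5742 J.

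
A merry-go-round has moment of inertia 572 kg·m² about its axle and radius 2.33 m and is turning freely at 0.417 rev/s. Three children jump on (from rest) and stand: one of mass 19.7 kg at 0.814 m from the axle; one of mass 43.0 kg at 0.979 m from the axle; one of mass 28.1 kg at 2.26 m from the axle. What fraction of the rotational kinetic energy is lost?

No external torque acts about the axle; L_before = L_after.
Added inertia Σmr² = (19.7)(0.814)² + (43.0)(0.979)² + (28.1)(2.26)² = 197.8 kg·m²; I_f = 572.0 + 197.8 = 769.8 kg·m².
ω_f = I_p ω_i / I_f = (572.0)(0.417) / 769.8 = 0.3099 rev/s.
KE_i = ½(572.0)(2.620 rad/s)² = 1963 J; KE_f = ½(769.8)(1.947)² = 1459 J.
Fraction lost = 0.2569.

fraction ≈ 0.257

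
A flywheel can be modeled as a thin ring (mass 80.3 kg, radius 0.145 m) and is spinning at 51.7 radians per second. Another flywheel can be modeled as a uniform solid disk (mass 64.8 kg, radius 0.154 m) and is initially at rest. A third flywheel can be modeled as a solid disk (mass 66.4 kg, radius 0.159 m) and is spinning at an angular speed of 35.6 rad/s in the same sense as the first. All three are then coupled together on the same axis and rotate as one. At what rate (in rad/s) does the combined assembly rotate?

The coupling torques are internal; angular momentum about the shared axis is conserved.
Moments of inertia: I_A = (80.3)(0.145)² = 1.688 kg·m²; I_B = ½(64.8)(0.154)² = 0.7684 kg·m²; I_C = ½(66.4)(0.159)² = 0.8393 kg·m².
Taking A's sense as positive: L = (1.688)(51.7) + (0.8393)(35.6) = 117.2 kg·m²·rad/s.
Combined I = 1.688 + 0.7684 + 0.8393 = 3.296 kg·m².
ω_f = L / I = 117.2 / 3.296 = 35.55 rad/s.

|ω_f| ≈ 35.5 rad/s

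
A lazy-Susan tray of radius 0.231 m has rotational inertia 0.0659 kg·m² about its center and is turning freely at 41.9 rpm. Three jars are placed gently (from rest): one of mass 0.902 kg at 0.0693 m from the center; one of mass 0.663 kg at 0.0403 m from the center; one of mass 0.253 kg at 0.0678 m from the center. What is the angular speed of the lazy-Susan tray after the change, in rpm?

ω_f ≈ 38.1 rpm

No external torque acts about the center; L_before = L_after.
Added inertia Σmr² = (0.902)(0.0693)² + (0.663)(0.0403)² + (0.253)(0.0678)² = 0.006572 kg·m²; I_f = 0.06590 + 0.006572 = 0.07247 kg·m².
ω_f = I_p ω_i / I_f = (0.06590)(41.9) / 0.07247 = 38.10 rpm.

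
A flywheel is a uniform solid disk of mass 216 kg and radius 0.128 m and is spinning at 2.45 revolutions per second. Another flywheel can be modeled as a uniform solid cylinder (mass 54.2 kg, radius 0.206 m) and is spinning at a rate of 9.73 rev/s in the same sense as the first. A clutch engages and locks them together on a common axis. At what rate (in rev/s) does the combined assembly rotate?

No external torque acts about the common axis, so total angular momentum is conserved.
Moments of inertia: I_A = ½(216)(0.128)² = 1.769 kg·m²; I_B = ½(54.2)(0.206)² = 1.150 kg·m².
Taking A's sense as positive: L = (1.769)(2.45) + (1.150)(9.73) = 15.52 kg·m²·rev/s.
Combined I = 1.769 + 1.150 = 2.919 kg·m².
ω_f = L / I = 15.52 / 2.919 = 5.318 rev/s.

|ω_f| ≈ 5.32 rev/s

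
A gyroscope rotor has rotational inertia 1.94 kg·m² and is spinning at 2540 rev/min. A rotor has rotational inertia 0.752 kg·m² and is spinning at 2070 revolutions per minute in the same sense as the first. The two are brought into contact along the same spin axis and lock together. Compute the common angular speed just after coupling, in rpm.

|ω_f| ≈ 2410 rpm

No external torque acts about the common axis, so total angular momentum is conserved.
Taking A's sense as positive: L = (1.940)(2540) + (0.7520)(2070) = 6484 kg·m²·rpm.
Combined I = 1.940 + 0.7520 = 2.692 kg·m².
ω_f = L / I = 6484 / 2.692 = 2409 rpm.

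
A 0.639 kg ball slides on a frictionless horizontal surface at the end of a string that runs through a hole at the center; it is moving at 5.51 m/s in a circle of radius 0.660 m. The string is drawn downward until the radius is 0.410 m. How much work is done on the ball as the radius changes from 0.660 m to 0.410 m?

W ≈ 15.4 J

Central (radial) force ⇒ zero torque about the center ⇒ m v r is constant.
v₂ = v₁ r₁ / r₂ = (5.51)(0.660) / (0.410) = 8.870 m/s.
W = ΔKE = ½m(v₂² − v₁²) = 15.44 J.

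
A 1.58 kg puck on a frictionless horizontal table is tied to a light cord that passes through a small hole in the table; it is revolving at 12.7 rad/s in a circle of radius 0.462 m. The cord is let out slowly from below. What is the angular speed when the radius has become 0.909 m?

No torque about the axis ⇒ m r₁² ω₁ = m r₂² ω₂.
ω₂ = ω₁ (r₁/r₂)² = (12.7)(0.462/0.909)² = 3.281 rad/s.

ω₂ ≈ 3.28 rad/s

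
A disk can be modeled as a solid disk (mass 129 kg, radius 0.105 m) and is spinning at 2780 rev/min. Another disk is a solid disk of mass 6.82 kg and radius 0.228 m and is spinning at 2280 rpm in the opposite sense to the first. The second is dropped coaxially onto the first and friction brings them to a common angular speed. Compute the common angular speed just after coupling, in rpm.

|ω_f| ≈ 1770 rpm

No external torque acts about the common axis, so total angular momentum is conserved.
Moments of inertia: I_A = ½(129)(0.105)² = 0.7111 kg·m²; I_B = ½(6.82)(0.228)² = 0.1773 kg·m².
Taking A's sense as positive: L = (0.7111)(2780) − (0.1773)(2280) = 1573 kg·m²·rpm.
Combined I = 0.7111 + 0.1773 = 0.8884 kg·m².
ω_f = L / I = 1573 / 0.8884 = 1770 rpm.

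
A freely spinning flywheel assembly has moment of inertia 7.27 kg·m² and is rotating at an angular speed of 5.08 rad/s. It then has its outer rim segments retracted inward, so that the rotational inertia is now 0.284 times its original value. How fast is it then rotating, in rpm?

ω₂ ≈ 171 rpm

Angular momentum about the spin axis is conserved since the torque about it is zero.
I₂ = 0.284 × 7.27 = 2.065 kg·m².
ω₂ = I₁ω₁ / I₂ = (7.270)(5.08 rad/s) / (2.065) = 17.89 rad/s = 170.8 rpm.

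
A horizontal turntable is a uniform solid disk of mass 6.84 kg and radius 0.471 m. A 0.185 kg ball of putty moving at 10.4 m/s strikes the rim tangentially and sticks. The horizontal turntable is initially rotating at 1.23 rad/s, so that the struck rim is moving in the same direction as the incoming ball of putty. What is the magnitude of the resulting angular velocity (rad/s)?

|ω_f| ≈ 2.30 rad/s

About the axle the impulsive forces during the collision are internal, so angular momentum about that axis is conserved.
I_p = ½(6.84)(0.471)² = 0.7587 kg·m². Taking the sense of the ball of putty's angular momentum as positive, L_{ball} = m v R = (0.185)(10.4)(0.471) = 0.9062 kg·m²/s.
L_i = +I_p ω_p + m v R = +(0.7587)(1.23) + 0.9062 = 1.839 kg·m²/s.
After sticking, I_f = I_p + m R² = 0.7587 + (0.185)(0.471)² = 0.7997 kg·m².
ω_f = L_i / I_f = 1.839 / 0.7997 = 2.300 rad/s.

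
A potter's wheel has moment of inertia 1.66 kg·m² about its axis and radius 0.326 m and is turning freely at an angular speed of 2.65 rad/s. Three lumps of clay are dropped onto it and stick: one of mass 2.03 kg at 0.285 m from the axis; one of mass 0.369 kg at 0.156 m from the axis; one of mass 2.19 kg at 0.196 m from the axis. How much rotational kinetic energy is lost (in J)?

energy lost ≈ 0.784 J

The added mass arrives with no angular momentum about the axis, and any external torque about the axis is negligible, so the system's angular momentum is conserved.
Added inertia Σmr² = (2.03)(0.285)² + (0.369)(0.156)² + (2.19)(0.196)² = 0.2580 kg·m²; I_f = 1.660 + 0.2580 = 1.918 kg·m².
ω_f = I_p ω_i / I_f = (1.660)(2.65) / 1.918 = 2.294 rad/s.
KE_i = ½(1.660)(2.650 rad/s)² = 5.829 J; KE_f = ½(1.918)(2.294)² = 5.045 J.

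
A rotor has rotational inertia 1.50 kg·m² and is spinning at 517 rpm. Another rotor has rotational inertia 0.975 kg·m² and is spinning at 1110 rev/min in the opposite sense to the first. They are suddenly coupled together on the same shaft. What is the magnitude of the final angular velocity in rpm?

No external torque acts about the common axis, so total angular momentum is conserved.
Taking A's sense as positive: L = (1.500)(517) − (0.9750)(1110) = -306.7 kg·m²·rpm.
Combined I = 1.500 + 0.9750 = 2.475 kg·m².
ω_f = L / I = -306.7 / 2.475 = -123.9 rpm.

|ω_f| ≈ 124 rpm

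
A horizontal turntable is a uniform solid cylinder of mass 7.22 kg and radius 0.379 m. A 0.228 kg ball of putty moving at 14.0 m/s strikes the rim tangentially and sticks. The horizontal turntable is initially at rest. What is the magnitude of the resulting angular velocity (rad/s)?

|ω_f| ≈ 2.19 rad/s

The axle reaction passes through the axle and exerts no torque about it; angular momentum about the axle is conserved through the impact.
I_p = ½(7.22)(0.379)² = 0.5185 kg·m². Taking the sense of the ball of putty's angular momentum as positive, L_{ball} = m v R = (0.228)(14.0)(0.379) = 1.210 kg·m²/s.
L_i = 0 + 1.210 = 1.210 kg·m²/s.
After sticking, I_f = I_p + m R² = 0.5185 + (0.228)(0.379)² = 0.5513 kg·m².
ω_f = L_i / I_f = 1.210 / 0.5513 = 2.194 rad/s.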